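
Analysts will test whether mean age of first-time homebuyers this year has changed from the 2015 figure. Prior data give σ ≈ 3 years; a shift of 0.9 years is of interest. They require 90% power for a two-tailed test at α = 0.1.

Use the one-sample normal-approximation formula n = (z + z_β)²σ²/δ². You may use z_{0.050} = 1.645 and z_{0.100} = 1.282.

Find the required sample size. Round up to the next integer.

n = (z_{α/2} + z_β)² · σ² / δ²
  = (1.645 + 1.282)² · 3² / 0.9²
  = 8.5673 · 9 / 0.81
  = 95.19
Round up → n = 96.

n = 96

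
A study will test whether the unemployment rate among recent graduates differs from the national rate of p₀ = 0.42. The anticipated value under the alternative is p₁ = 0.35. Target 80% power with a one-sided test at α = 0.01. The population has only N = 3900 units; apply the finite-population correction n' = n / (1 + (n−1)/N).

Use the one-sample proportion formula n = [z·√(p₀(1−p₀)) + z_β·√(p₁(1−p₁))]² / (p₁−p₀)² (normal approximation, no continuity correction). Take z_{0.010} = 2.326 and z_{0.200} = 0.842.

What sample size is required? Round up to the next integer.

n = 436

n = [z_α·√(p₀q₀) + z_β·√(p₁q₁)]² / (p₁ − p₀)²
  = [2.326·√(0.42·0.58) + 0.842·√(0.35·0.65)]² / (-0.07)²
  = [2.326·0.4936 + 0.842·0.4770]² / 0.0049
  = [1.5496]² / 0.0049
  = 490.07
Finite-population correction (N = 3900): 490.07 / (1 + (490.07 − 1)/3900) = 435.46.
Round up → n = 436.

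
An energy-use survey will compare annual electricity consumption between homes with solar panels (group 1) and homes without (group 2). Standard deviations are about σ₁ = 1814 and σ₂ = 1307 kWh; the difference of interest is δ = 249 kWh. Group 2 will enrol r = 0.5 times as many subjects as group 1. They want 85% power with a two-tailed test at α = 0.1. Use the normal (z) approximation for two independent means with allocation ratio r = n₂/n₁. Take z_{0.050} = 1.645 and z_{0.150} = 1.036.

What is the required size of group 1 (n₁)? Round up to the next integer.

n₁ = (z_{α/2} + z_β)² · (σ₁² + σ₂²/r) / δ²
   = (1.645 + 1.036)² · (1814² + 1307²/0.5) / 249²
   = 7.1878 · (3290596 + 3416498) / 62001
   = 7.1878 · 6707094 / 62001
   = 777.55
Round up → n₁ = 778; n₂ = r·n₁ = 0.5 × 778 = 389.

n₁ = 778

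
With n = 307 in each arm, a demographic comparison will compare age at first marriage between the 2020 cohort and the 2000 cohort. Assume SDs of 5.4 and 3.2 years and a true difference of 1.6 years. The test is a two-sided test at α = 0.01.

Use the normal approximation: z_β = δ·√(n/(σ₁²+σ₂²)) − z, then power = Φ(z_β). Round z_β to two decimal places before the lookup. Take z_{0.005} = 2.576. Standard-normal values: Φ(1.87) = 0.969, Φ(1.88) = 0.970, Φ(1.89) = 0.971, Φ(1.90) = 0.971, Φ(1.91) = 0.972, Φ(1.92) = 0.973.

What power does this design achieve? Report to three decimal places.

z_β = δ·√(n/(σ₁²+σ₂²)) − z_{α/2}
    = 1.6 · √(307/39.4) − 2.576
    = 1.6 · 2.79139 − 2.576
    = 4.4662 − 2.576 = 1.8902 → 1.89
Power = Φ(1.89) = 0.971.

Power ≈ 0.971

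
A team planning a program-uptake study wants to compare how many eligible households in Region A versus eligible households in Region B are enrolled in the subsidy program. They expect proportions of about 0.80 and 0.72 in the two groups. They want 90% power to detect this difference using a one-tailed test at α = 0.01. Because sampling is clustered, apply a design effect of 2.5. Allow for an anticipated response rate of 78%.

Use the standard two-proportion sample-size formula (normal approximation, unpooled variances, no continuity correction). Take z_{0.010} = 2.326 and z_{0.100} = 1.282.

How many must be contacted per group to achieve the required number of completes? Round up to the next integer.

n = 2358 per group

n = (z_α + z_β)² · [p₁(1−p₁) + p₂(1−p₂)] / (p₁ − p₂)²
  = (2.326 + 1.282)² · (0.80·0.20 + 0.72·0.28) / (0.08)²
  = (3.608)² · (0.1600 + 0.2016) / 0.0064
  = 13.0177 · 0.3616 / 0.0064
  = 735.50
Design effect: 2.5 × 735.50 = 1838.75.
Adjust for 78% response: 1838.75 / 0.78 = 2357.37.
Round up → n = 2358 per group.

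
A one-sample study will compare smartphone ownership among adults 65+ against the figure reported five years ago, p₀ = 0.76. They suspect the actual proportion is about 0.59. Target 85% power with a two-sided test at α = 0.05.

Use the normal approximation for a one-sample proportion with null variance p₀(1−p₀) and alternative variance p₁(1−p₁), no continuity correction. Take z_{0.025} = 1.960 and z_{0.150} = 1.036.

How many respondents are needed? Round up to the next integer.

n = [z_{α/2}·√(p₀q₀) + z_β·√(p₁q₁)]² / (p₁ − p₀)²
  = [1.960·√(0.76·0.24) + 1.036·√(0.59·0.41)]² / (-0.17)²
  = [1.960·0.4271 + 1.036·0.4918]² / 0.0289
  = [1.3466]² / 0.0289
  = 62.75
Round up → n = 63.

n = 63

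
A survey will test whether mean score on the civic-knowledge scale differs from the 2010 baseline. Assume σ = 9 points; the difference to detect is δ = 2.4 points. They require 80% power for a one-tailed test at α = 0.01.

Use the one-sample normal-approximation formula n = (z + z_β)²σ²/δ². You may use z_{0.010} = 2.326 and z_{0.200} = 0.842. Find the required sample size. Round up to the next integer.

n = (z_α + z_β)² · σ² / δ²
  = (2.326 + 0.842)² · 9² / 2.4²
  = 10.0362 · 81 / 5.76
  = 141.13
Round up → n = 142.

n = 142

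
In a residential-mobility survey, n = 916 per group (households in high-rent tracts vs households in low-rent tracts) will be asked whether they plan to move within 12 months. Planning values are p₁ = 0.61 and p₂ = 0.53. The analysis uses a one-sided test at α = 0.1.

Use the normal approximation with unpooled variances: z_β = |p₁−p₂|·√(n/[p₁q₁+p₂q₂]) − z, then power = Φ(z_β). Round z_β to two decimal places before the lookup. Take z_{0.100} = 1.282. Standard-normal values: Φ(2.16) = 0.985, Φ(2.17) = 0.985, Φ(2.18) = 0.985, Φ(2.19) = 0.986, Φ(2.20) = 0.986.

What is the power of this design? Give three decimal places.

Power ≈ 0.986

z_β = |p₁−p₂|·√(n/[p₁q₁+p₂q₂]) − z_α
    = 0.08 · √(916/0.4870) − 1.282
    = 0.08 · 43.3694 − 1.282
    = 3.4696 − 1.282 = 2.1876 → 2.19
Power = Φ(2.19) = 0.986.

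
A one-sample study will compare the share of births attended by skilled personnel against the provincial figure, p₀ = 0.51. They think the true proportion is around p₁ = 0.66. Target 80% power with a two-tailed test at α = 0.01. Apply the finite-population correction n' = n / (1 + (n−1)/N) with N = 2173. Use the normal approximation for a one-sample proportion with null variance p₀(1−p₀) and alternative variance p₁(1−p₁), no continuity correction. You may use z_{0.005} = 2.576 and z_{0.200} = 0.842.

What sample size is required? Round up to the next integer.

n = 120

n = [z_{α/2}·√(p₀q₀) + z_β·√(p₁q₁)]² / (p₁ − p₀)²
  = [2.576·√(0.51·0.49) + 0.842·√(0.66·0.34)]² / (0.15)²
  = [2.576·0.4999 + 0.842·0.4737]² / 0.0225
  = [1.6866]² / 0.0225
  = 126.43
Finite-population correction (N = 2173): 126.43 / (1 + (126.43 − 1)/2173) = 119.53.
Round up → n = 120.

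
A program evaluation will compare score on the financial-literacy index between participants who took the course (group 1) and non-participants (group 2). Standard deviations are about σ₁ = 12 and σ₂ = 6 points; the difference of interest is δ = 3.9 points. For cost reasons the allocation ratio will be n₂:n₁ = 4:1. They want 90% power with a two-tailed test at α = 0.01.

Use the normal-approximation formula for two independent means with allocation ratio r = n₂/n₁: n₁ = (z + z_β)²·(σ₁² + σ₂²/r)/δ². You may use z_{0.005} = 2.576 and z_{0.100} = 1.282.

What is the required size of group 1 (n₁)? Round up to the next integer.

n₁ = (z_{α/2} + z_β)² · (σ₁² + σ₂²/r) / δ²
   = (2.576 + 1.282)² · (12² + 6²/4) / 3.9²
   = 14.8842 · (144 + 9) / 15.21
   = 14.8842 · 153 / 15.21
   = 149.72
Round up → n₁ = 150; n₂ = r·n₁ = 4 × 150 = 600.

n₁ = 150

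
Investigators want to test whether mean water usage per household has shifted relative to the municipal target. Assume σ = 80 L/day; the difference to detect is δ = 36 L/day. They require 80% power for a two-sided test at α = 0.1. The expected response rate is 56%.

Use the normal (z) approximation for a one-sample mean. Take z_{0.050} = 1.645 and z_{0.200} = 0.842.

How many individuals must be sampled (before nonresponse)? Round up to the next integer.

n = (z_{α/2} + z_β)² · σ² / δ²
  = (1.645 + 0.842)² · 80² / 36²
  = 6.1852 · 6400 / 1296
  = 30.54
Adjust for 56% response: 30.54 / 0.56 = 54.54.
Round up → n = 55.

n = 55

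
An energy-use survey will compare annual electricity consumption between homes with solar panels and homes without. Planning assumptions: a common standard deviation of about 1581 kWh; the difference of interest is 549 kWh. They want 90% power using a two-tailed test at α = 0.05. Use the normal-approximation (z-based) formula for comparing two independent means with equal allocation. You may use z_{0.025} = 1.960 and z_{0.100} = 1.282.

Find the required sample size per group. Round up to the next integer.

n = 175 per group

n = (z_{α/2} + z_β)² · (σ₁² + σ₂²) / δ²
  = (1.960 + 1.282)² · (2·1581² = 4999122) / 549²
  = 10.5106 · 4999122 / 301401
  = 174.33
Round up → n = 175 per group.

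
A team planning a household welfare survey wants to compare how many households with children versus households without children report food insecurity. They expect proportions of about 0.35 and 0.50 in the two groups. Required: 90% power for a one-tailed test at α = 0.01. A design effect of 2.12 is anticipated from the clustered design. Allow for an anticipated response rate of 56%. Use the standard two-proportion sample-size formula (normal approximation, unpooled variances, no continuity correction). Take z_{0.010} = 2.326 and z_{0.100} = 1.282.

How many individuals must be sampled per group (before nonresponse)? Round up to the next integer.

n = (z_α + z_β)² · [p₁(1−p₁) + p₂(1−p₂)] / (p₁ − p₂)²
  = (2.326 + 1.282)² · (0.35·0.65 + 0.50·0.50) / (-0.15)²
  = (3.608)² · (0.2275 + 0.2500) / 0.0225
  = 13.0177 · 0.4775 / 0.0225
  = 276.26
Design effect: 2.12 × 276.26 = 585.68.
Adjust for 56% response: 585.68 / 0.56 = 1045.86.
Round up → n = 1046 per group.

n = 1046 per group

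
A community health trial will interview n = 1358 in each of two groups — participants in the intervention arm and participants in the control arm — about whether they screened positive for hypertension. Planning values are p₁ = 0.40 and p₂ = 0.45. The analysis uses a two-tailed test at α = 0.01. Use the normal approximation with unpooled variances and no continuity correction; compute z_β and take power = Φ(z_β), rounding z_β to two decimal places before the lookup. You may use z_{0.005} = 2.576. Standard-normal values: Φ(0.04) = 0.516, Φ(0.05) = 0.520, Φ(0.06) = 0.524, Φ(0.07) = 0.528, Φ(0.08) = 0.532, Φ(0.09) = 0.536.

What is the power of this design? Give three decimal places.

z_β = |p₁−p₂|·√(n/[p₁q₁+p₂q₂]) − z_{α/2}
    = 0.05 · √(1358/0.4875) − 2.576
    = 0.05 · 52.7792 − 2.576
    = 2.6390 − 2.576 = 0.0630 → 0.06
Power = Φ(0.06) = 0.524.

Power ≈ 0.524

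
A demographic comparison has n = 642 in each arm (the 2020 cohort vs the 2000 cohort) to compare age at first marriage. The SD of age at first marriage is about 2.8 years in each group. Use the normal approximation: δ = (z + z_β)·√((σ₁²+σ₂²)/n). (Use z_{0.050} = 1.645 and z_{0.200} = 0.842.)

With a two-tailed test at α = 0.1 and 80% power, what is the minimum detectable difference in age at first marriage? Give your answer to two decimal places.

δ = (z_{α/2} + z_β) · √((σ₁²+σ₂²)/n)
  = (1.645 + 0.842) · √(15.68/642)
  = 2.487 · √0.02442
  = 2.487 · 0.1563
  = 0.3887

Minimum detectable difference ≈ 0.39 years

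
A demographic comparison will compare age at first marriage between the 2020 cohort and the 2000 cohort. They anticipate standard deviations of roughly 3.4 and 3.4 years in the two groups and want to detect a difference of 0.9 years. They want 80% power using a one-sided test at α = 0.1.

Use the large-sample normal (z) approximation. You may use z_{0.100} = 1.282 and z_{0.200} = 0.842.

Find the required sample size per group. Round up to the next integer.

n = 129 per group

n = (z_α + z_β)² · (σ₁² + σ₂²) / δ²
  = (1.282 + 0.842)² · (3.4² + 3.4² = 23.12) / 0.9²
  = 4.5114 · 23.12 / 0.81
  = 128.77
Round up → n = 129 per group.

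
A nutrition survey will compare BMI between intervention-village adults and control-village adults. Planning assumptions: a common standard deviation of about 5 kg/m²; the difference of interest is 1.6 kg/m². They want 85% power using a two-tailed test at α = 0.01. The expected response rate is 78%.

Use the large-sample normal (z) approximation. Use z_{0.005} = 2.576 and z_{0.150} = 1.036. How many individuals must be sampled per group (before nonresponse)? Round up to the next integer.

n = 327 per group

n = (z_{α/2} + z_β)² · (σ₁² + σ₂²) / δ²
  = (2.576 + 1.036)² · (2·5² = 50) / 1.6²
  = 13.0465 · 50 / 2.56
  = 254.82
Adjust for 78% response: 254.82 / 0.78 = 326.69.
Round up → n = 327 per group.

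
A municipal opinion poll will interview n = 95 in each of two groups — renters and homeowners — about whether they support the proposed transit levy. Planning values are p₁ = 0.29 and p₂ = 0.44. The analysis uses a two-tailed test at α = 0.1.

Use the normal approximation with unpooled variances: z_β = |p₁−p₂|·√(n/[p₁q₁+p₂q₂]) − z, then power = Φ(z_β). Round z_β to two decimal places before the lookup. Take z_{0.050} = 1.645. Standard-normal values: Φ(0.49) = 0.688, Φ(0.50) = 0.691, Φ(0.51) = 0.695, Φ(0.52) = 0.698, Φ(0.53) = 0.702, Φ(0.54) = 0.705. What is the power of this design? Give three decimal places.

Power ≈ 0.702

z_β = |p₁−p₂|·√(n/[p₁q₁+p₂q₂]) − z_{α/2}
    = 0.15 · √(95/0.4523) − 1.645
    = 0.15 · 14.4927 − 1.645
    = 2.1739 − 1.645 = 0.5289 → 0.53
Power = Φ(0.53) = 0.702.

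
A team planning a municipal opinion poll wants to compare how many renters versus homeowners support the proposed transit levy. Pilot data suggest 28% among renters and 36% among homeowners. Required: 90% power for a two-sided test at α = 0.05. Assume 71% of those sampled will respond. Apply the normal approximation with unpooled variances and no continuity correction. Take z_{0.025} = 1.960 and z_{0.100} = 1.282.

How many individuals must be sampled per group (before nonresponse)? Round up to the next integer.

n = (z_{α/2} + z_β)² · [p₁(1−p₁) + p₂(1−p₂)] / (p₁ − p₂)²
  = (1.960 + 1.282)² · (0.28·0.72 + 0.36·0.64) / (-0.08)²
  = (3.242)² · (0.2016 + 0.2304) / 0.0064
  = 10.5106 · 0.4320 / 0.0064
  = 709.46
Adjust for 71% response: 709.46 / 0.71 = 999.24.
Round up → n = 1000 per group.

n = 1000 per group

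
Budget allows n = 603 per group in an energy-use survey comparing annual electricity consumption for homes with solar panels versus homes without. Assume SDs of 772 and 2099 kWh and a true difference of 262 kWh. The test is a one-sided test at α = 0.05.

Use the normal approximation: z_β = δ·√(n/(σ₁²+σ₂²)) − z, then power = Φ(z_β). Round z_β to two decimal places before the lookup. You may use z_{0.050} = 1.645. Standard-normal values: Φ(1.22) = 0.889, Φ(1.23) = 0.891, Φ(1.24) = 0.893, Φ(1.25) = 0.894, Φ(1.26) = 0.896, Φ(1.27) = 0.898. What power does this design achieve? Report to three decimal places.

Power ≈ 0.891

z_β = δ·√(n/(σ₁²+σ₂²)) − z_α
    = 262 · √(603/5001785) − 1.645
    = 262 · 0.01098 − 1.645
    = 2.8767 − 1.645 = 1.2317 → 1.23
Power = Φ(1.23) = 0.891.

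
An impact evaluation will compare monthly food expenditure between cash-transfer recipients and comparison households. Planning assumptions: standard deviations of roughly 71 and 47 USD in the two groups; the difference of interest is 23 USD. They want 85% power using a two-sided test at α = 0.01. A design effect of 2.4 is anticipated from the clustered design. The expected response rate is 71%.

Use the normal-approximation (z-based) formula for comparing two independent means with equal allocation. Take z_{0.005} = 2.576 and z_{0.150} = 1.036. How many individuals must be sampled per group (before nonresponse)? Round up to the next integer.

n = 605 per group

n = (z_{α/2} + z_β)² · (σ₁² + σ₂²) / δ²
  = (2.576 + 1.036)² · (71² + 47² = 7250) / 23²
  = 13.0465 · 7250 / 529
  = 178.80
Design effect: 2.4 × 178.80 = 429.13.
Adjust for 71% response: 429.13 / 0.71 = 604.41.
Round up → n = 605 per group.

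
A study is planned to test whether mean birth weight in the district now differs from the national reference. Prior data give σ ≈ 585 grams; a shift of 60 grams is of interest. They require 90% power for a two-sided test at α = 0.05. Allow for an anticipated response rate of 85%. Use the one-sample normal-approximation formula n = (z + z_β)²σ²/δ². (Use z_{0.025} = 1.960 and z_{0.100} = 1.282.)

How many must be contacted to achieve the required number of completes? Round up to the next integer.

n = 1176

n = (z_{α/2} + z_β)² · σ² / δ²
  = (1.960 + 1.282)² · 585² / 60²
  = 10.5106 · 342225 / 3600
  = 999.16
Adjust for 85% response: 999.16 / 0.85 = 1175.48.
Round up → n = 1176.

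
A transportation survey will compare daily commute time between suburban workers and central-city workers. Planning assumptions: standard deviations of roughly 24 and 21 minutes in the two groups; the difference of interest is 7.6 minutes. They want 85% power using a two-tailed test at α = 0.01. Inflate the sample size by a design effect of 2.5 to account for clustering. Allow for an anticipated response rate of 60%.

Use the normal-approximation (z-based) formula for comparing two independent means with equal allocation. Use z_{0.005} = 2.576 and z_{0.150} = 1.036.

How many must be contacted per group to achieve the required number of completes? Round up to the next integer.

n = (z_{α/2} + z_β)² · (σ₁² + σ₂²) / δ²
  = (2.576 + 1.036)² · (24² + 21² = 1017) / 7.6²
  = 13.0465 · 1017 / 57.76
  = 229.71
Design effect: 2.5 × 229.71 = 574.29.
Adjust for 60% response: 574.29 / 0.60 = 957.15.
Round up → n = 958 per group.

n = 958 per group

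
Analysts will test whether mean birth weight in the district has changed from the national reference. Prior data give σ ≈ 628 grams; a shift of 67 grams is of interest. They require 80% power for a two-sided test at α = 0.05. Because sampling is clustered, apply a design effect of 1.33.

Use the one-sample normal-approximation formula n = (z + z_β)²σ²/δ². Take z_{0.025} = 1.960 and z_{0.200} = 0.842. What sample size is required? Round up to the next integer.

n = (z_{α/2} + z_β)² · σ² / δ²
  = (1.960 + 0.842)² · 628² / 67²
  = 7.8512 · 394384 / 4489
  = 689.77
Design effect: 1.33 × 689.77 = 917.40.
Round up → n = 918.

n = 918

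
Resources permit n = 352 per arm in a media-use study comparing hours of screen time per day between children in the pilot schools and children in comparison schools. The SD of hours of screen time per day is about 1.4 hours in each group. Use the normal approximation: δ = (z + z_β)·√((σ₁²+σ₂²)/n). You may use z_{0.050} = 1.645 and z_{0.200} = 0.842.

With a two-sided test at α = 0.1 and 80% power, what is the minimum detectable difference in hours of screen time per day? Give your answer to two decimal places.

Minimum detectable difference ≈ 0.26 hours

δ = (z_{α/2} + z_β) · √((σ₁²+σ₂²)/n)
  = (1.645 + 0.842) · √(3.92/352)
  = 2.487 · √0.01114
  = 2.487 · 0.1055
  = 0.2625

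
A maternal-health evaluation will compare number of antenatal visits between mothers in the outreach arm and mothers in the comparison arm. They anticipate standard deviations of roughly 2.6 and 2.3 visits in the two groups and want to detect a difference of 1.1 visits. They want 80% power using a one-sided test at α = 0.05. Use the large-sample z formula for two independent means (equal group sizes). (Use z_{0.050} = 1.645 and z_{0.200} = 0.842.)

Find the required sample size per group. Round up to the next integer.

n = (z_α + z_β)² · (σ₁² + σ₂²) / δ²
  = (1.645 + 0.842)² · (2.6² + 2.3² = 12.05) / 1.1²
  = 6.1852 · 12.05 / 1.21
  = 61.60
Round up → n = 62 per group.

n = 62 per group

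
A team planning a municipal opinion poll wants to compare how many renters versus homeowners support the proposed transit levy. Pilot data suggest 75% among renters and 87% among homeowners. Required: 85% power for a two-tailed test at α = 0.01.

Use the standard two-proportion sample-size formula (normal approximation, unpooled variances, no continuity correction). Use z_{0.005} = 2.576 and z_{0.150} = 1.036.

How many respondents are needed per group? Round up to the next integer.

n = 273 per group

n = (z_{α/2} + z_β)² · [p₁(1−p₁) + p₂(1−p₂)] / (p₁ − p₂)²
  = (2.576 + 1.036)² · (0.75·0.25 + 0.87·0.13) / (-0.12)²
  = (3.612)² · (0.1875 + 0.1131) / 0.0144
  = 13.0465 · 0.3006 / 0.0144
  = 272.35
Round up → n = 273 per group.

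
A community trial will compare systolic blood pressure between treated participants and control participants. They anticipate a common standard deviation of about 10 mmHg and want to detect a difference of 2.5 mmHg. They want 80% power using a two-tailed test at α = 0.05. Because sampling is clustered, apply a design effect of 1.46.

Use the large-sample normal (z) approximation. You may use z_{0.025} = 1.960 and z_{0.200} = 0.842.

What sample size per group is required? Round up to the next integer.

n = (z_{α/2} + z_β)² · (σ₁² + σ₂²) / δ²
  = (1.960 + 0.842)² · (2·10² = 200) / 2.5²
  = 7.8512 · 200 / 6.25
  = 251.24
Design effect: 1.46 × 251.24 = 366.81.
Round up → n = 367 per group.

n = 367 per group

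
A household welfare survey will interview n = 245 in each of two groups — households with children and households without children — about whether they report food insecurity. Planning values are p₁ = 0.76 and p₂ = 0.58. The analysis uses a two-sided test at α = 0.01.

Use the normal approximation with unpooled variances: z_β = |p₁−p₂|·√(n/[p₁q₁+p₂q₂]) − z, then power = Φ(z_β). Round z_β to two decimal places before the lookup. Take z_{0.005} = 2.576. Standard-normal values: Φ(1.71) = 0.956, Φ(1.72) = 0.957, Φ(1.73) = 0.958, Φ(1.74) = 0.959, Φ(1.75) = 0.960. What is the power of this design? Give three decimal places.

Power ≈ 0.959

z_β = |p₁−p₂|·√(n/[p₁q₁+p₂q₂]) − z_{α/2}
    = 0.18 · √(245/0.4260) − 2.576
    = 0.18 · 23.9816 − 2.576
    = 4.3167 − 2.576 = 1.7407 → 1.74
Power = Φ(1.74) = 0.959.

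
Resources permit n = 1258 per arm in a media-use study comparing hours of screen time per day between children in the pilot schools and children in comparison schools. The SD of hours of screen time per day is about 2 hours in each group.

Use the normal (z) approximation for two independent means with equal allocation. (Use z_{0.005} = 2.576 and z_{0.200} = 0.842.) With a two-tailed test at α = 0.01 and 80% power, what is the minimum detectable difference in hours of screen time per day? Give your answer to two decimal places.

Minimum detectable difference ≈ 0.27 hours

δ = (z_{α/2} + z_β) · √((σ₁²+σ₂²)/n)
  = (2.576 + 0.842) · √(8/1258)
  = 3.418 · √0.00636
  = 3.418 · 0.0797
  = 0.2726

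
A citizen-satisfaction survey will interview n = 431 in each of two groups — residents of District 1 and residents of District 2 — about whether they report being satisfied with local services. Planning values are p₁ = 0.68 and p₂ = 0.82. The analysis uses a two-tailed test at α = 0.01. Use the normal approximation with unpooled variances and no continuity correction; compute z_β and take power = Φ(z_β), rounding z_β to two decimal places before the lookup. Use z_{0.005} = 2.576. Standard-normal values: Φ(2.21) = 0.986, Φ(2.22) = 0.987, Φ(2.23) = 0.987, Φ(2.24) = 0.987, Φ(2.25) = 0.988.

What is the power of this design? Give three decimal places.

z_β = |p₁−p₂|·√(n/[p₁q₁+p₂q₂]) − z_{α/2}
    = 0.14 · √(431/0.3652) − 2.576
    = 0.14 · 34.3537 − 2.576
    = 4.8095 − 2.576 = 2.2335 → 2.23
Power = Φ(2.23) = 0.987.

Power ≈ 0.987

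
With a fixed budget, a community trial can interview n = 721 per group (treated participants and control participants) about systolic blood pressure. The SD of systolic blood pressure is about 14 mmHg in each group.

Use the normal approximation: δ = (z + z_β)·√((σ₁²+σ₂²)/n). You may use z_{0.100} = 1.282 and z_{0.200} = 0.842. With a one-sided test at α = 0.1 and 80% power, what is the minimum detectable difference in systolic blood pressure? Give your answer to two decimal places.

Minimum detectable difference ≈ 1.57 mmHg

δ = (z_α + z_β) · √((σ₁²+σ₂²)/n)
  = (1.282 + 0.842) · √(392/721)
  = 2.124 · √0.54369
  = 2.124 · 0.7374
  = 1.5661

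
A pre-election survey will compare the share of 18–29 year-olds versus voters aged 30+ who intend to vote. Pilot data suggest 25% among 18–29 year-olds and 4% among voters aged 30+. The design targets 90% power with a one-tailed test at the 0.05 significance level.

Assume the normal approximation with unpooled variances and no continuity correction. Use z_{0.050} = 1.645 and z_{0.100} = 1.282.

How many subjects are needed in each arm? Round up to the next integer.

n = (z_α + z_β)² · [p₁(1−p₁) + p₂(1−p₂)] / (p₁ − p₂)²
  = (1.645 + 1.282)² · (0.25·0.75 + 0.04·0.96) / (0.21)²
  = (2.927)² · (0.1875 + 0.0384) / 0.0441
  = 8.5673 · 0.2259 / 0.0441
  = 43.89
Round up → n = 44 per group.

n = 44 per group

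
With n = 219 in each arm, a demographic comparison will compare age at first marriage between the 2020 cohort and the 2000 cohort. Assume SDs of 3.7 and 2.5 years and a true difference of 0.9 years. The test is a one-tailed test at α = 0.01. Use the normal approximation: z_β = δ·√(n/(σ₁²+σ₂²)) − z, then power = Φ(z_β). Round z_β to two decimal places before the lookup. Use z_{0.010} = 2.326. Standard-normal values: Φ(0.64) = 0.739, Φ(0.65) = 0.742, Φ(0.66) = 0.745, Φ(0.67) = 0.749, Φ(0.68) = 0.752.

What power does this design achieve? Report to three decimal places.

z_β = δ·√(n/(σ₁²+σ₂²)) − z_α
    = 0.9 · √(219/19.94) − 2.326
    = 0.9 · 3.31405 − 2.326
    = 2.9826 − 2.326 = 0.6566 → 0.66
Power = Φ(0.66) = 0.745.

Power ≈ 0.745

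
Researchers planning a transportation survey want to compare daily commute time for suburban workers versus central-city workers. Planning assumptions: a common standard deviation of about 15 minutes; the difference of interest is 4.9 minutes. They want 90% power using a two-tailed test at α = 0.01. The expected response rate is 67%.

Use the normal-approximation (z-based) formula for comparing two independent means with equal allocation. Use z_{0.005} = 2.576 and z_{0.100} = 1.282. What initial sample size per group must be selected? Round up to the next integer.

n = 417 per group

n = (z_{α/2} + z_β)² · (σ₁² + σ₂²) / δ²
  = (2.576 + 1.282)² · (2·15² = 450) / 4.9²
  = 14.8842 · 450 / 24.01
  = 278.96
Adjust for 67% response: 278.96 / 0.67 = 416.36.
Round up → n = 417 per group.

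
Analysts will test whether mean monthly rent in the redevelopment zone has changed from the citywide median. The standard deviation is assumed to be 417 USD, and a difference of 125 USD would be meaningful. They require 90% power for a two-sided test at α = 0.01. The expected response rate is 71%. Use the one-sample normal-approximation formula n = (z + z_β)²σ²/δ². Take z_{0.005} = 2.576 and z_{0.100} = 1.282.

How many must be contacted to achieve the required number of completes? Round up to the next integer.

n = (z_{α/2} + z_β)² · σ² / δ²
  = (2.576 + 1.282)² · 417² / 125²
  = 14.8842 · 173889 / 15625
  = 165.64
Adjust for 71% response: 165.64 / 0.71 = 233.30.
Round up → n = 234.

n = 234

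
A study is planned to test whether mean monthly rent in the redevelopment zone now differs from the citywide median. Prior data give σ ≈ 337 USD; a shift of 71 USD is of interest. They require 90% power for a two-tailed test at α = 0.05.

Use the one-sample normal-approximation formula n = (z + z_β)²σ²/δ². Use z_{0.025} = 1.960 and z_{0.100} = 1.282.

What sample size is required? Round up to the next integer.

n = (z_{α/2} + z_β)² · σ² / δ²
  = (1.960 + 1.282)² · 337² / 71²
  = 10.5106 · 113569 / 5041
  = 236.79
Round up → n = 237.

n = 237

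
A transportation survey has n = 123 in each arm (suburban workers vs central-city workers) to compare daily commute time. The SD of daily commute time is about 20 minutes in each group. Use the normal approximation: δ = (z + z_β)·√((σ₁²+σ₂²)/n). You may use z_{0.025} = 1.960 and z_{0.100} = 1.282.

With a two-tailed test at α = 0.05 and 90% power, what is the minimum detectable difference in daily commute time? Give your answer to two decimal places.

δ = (z_{α/2} + z_β) · √((σ₁²+σ₂²)/n)
  = (1.960 + 1.282) · √(800/123)
  = 3.242 · √6.5041
  = 3.242 · 2.5503
  = 8.2681

Minimum detectable difference ≈ 8.27 minutes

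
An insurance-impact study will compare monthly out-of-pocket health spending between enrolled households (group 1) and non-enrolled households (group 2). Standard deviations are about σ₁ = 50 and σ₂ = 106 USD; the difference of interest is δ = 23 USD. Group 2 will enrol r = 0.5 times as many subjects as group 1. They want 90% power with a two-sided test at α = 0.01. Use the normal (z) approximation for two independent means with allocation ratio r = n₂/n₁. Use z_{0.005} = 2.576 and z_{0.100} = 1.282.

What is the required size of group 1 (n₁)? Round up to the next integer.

n₁ = 703

n₁ = (z_{α/2} + z_β)² · (σ₁² + σ₂²/r) / δ²
   = (2.576 + 1.282)² · (50² + 106²/0.5) / 23²
   = 14.8842 · (2500 + 22472) / 529
   = 14.8842 · 24972 / 529
   = 702.62
Round up → n₁ = 703; n₂ = r·n₁ = 0.5 × 703 = 352.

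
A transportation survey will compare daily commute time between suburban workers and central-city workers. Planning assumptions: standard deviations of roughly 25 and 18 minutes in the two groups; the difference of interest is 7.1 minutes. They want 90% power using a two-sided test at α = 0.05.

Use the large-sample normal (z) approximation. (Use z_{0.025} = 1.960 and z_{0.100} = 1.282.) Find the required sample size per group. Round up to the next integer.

n = 198 per group

n = (z_{α/2} + z_β)² · (σ₁² + σ₂²) / δ²
  = (1.960 + 1.282)² · (25² + 18² = 949) / 7.1²
  = 10.5106 · 949 / 50.41
  = 197.87
Round up → n = 198 per group.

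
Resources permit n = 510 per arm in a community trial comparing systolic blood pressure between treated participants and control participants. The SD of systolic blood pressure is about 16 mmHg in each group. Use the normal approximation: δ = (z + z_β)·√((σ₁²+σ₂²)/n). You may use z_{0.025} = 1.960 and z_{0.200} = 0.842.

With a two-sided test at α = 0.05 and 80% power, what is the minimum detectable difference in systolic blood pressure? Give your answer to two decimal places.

Minimum detectable difference ≈ 2.81 mmHg

δ = (z_{α/2} + z_β) · √((σ₁²+σ₂²)/n)
  = (1.960 + 0.842) · √(512/510)
  = 2.802 · √1.0039
  = 2.802 · 1.0020
  = 2.8075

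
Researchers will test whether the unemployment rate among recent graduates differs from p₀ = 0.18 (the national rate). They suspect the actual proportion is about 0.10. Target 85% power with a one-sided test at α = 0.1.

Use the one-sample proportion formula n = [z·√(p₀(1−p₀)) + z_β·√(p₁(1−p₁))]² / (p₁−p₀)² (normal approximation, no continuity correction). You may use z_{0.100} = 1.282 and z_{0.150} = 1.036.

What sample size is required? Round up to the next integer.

n = [z_α·√(p₀q₀) + z_β·√(p₁q₁)]² / (p₁ − p₀)²
  = [1.282·√(0.18·0.82) + 1.036·√(0.10·0.90)]² / (-0.08)²
  = [1.282·0.3842 + 1.036·0.3000]² / 0.0064
  = [0.8033]² / 0.0064
  = 100.83
Round up → n = 101.

n = 101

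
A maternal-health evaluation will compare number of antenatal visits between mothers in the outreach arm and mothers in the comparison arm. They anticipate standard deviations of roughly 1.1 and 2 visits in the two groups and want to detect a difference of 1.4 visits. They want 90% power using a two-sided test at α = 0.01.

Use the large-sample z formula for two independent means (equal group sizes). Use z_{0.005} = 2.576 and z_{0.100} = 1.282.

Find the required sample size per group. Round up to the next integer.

n = (z_{α/2} + z_β)² · (σ₁² + σ₂²) / δ²
  = (2.576 + 1.282)² · (1.1² + 2² = 5.21) / 1.4²
  = 14.8842 · 5.21 / 1.96
  = 39.56
Round up → n = 40 per group.

n = 40 per group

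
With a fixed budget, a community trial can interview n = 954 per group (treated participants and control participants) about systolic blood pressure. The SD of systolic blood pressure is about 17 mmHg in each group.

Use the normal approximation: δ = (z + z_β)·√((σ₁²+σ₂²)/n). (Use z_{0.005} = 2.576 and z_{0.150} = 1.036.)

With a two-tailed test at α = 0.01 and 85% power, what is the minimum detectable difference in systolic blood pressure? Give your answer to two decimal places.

δ = (z_{α/2} + z_β) · √((σ₁²+σ₂²)/n)
  = (2.576 + 1.036) · √(578/954)
  = 3.612 · √0.60587
  = 3.612 · 0.7784
  = 2.8115

Minimum detectable difference ≈ 2.81 mmHg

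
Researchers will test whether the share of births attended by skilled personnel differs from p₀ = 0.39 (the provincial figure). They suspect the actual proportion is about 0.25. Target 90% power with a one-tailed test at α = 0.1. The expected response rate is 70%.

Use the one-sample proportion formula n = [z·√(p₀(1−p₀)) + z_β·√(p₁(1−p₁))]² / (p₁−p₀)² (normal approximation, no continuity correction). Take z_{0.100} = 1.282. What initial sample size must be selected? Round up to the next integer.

n = 102

n = [z_α·√(p₀q₀) + z_β·√(p₁q₁)]² / (p₁ − p₀)²
  = [1.282·√(0.39·0.61) + 1.282·√(0.25·0.75)]² / (-0.14)²
  = [1.282·0.4877 + 1.282·0.4330]² / 0.0196
  = [1.1804]² / 0.0196
  = 71.09
Adjust for 70% response: 71.09 / 0.70 = 101.56.
Round up → n = 102.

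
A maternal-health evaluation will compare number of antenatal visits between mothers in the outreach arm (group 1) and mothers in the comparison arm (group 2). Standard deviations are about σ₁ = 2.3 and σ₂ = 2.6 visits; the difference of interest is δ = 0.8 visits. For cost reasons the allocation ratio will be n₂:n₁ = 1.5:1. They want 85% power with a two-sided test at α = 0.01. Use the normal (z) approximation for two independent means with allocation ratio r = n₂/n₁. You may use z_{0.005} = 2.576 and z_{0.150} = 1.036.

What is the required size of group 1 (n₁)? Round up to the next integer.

n₁ = (z_{α/2} + z_β)² · (σ₁² + σ₂²/r) / δ²
   = (2.576 + 1.036)² · (2.3² + 2.6²/1.5) / 0.8²
   = 13.0465 · (5.29 + 4.5067) / 0.64
   = 13.0465 · 9.7967 / 0.64
   = 199.71
Round up → n₁ = 200; n₂ = r·n₁ = 1.5 × 200 = 300.

n₁ = 200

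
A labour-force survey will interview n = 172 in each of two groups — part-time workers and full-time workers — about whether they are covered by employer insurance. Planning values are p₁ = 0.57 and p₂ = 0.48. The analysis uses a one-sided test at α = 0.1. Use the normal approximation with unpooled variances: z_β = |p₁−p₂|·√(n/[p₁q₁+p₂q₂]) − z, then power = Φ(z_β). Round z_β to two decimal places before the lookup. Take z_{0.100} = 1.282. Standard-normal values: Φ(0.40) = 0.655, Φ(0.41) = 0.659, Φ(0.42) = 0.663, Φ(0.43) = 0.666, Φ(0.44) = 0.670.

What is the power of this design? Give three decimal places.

z_β = |p₁−p₂|·√(n/[p₁q₁+p₂q₂]) − z_α
    = 0.09 · √(172/0.4947) − 1.282
    = 0.09 · 18.6463 − 1.282
    = 1.6782 − 1.282 = 0.3962 → 0.40
Power = Φ(0.40) = 0.655.

Power ≈ 0.655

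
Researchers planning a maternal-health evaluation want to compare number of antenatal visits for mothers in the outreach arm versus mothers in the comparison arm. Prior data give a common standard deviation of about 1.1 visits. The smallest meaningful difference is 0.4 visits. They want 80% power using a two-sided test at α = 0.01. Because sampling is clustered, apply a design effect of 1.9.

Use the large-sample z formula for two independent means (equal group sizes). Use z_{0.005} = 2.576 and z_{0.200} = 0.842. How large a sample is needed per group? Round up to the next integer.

n = (z_{α/2} + z_β)² · (σ₁² + σ₂²) / δ²
  = (2.576 + 0.842)² · (2·1.1² = 2.42) / 0.4²
  = 11.6827 · 2.42 / 0.16
  = 176.70
Design effect: 1.9 × 176.70 = 335.73.
Round up → n = 336 per group.

n = 336 per group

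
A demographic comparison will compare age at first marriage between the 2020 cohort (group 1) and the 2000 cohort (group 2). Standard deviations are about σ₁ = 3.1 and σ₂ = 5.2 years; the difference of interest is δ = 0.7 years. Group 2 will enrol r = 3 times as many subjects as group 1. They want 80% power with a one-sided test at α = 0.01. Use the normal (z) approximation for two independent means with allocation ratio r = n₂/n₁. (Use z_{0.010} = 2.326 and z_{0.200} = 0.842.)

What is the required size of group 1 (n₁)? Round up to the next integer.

n₁ = (z_α + z_β)² · (σ₁² + σ₂²/r) / δ²
   = (2.326 + 0.842)² · (3.1² + 5.2²/3) / 0.7²
   = 10.0362 · (9.61 + 9.0133) / 0.49
   = 10.0362 · 18.6233 / 0.49
   = 381.44
Round up → n₁ = 382; n₂ = r·n₁ = 3 × 382 = 1146.

n₁ = 382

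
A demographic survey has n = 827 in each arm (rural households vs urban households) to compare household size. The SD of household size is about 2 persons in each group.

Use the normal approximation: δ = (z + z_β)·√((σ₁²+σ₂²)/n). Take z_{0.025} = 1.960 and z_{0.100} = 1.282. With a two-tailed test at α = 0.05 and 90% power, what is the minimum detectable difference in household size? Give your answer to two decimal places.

δ = (z_{α/2} + z_β) · √((σ₁²+σ₂²)/n)
  = (1.960 + 1.282) · √(8/827)
  = 3.242 · √0.00967
  = 3.242 · 0.0984
  = 0.3189

Minimum detectable difference ≈ 0.32 persons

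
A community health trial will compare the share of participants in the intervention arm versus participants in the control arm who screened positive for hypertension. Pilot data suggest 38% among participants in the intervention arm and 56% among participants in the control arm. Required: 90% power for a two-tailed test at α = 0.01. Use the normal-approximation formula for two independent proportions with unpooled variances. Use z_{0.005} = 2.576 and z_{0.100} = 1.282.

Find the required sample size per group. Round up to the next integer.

n = 222 per group

n = (z_{α/2} + z_β)² · [p₁(1−p₁) + p₂(1−p₂)] / (p₁ − p₂)²
  = (2.576 + 1.282)² · (0.38·0.62 + 0.56·0.44) / (-0.18)²
  = (3.858)² · (0.2356 + 0.2464) / 0.0324
  = 14.8842 · 0.4820 / 0.0324
  = 221.42
Round up → n = 222 per group.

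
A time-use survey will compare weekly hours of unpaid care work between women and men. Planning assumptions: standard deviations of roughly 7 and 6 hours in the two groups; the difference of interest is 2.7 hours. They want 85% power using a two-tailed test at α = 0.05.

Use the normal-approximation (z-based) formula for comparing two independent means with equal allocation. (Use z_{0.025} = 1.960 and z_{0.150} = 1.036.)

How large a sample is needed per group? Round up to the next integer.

n = (z_{α/2} + z_β)² · (σ₁² + σ₂²) / δ²
  = (1.960 + 1.036)² · (7² + 6² = 85) / 2.7²
  = 8.9760 · 85 / 7.29
  = 104.66
Round up → n = 105 per group.

n = 105 per group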